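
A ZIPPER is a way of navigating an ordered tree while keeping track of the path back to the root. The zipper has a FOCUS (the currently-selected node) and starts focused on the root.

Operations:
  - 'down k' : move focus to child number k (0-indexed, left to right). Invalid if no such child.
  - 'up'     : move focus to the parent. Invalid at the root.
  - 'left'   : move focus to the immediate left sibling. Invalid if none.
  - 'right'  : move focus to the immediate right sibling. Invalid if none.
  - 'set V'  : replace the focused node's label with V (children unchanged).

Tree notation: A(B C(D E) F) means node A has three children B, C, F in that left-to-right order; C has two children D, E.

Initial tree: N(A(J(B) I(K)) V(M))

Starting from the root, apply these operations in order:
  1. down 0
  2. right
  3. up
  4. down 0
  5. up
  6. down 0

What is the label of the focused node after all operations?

Step 1 (down 0): focus=A path=0 depth=1 children=['J', 'I'] left=[] right=['V'] parent=N
Step 2 (right): focus=V path=1 depth=1 children=['M'] left=['A'] right=[] parent=N
Step 3 (up): focus=N path=root depth=0 children=['A', 'V'] (at root)
Step 4 (down 0): focus=A path=0 depth=1 children=['J', 'I'] left=[] right=['V'] parent=N
Step 5 (up): focus=N path=root depth=0 children=['A', 'V'] (at root)
Step 6 (down 0): focus=A path=0 depth=1 children=['J', 'I'] left=[] right=['V'] parent=N

Answer: A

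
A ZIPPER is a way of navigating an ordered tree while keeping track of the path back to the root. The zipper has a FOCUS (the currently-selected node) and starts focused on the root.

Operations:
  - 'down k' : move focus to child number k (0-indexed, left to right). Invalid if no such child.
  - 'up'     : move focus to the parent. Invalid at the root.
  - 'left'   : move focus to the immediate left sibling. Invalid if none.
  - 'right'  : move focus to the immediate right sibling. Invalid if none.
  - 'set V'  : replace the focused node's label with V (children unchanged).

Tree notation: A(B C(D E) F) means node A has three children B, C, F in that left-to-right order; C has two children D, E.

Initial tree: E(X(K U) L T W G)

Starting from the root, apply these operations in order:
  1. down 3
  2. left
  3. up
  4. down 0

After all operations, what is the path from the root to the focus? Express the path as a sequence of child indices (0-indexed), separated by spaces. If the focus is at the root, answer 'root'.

Step 1 (down 3): focus=W path=3 depth=1 children=[] left=['X', 'L', 'T'] right=['G'] parent=E
Step 2 (left): focus=T path=2 depth=1 children=[] left=['X', 'L'] right=['W', 'G'] parent=E
Step 3 (up): focus=E path=root depth=0 children=['X', 'L', 'T', 'W', 'G'] (at root)
Step 4 (down 0): focus=X path=0 depth=1 children=['K', 'U'] left=[] right=['L', 'T', 'W', 'G'] parent=E

Answer: 0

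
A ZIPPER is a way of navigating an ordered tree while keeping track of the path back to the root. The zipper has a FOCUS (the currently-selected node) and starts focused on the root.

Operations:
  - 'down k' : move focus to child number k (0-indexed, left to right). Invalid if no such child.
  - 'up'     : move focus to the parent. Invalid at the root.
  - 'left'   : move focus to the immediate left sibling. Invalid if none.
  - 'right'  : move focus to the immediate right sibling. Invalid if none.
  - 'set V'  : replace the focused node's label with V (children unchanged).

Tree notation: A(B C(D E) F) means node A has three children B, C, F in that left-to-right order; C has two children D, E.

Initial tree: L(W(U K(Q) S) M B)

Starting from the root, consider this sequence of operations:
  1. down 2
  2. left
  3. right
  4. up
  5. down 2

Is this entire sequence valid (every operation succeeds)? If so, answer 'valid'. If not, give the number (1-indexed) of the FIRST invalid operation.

Step 1 (down 2): focus=B path=2 depth=1 children=[] left=['W', 'M'] right=[] parent=L
Step 2 (left): focus=M path=1 depth=1 children=[] left=['W'] right=['B'] parent=L
Step 3 (right): focus=B path=2 depth=1 children=[] left=['W', 'M'] right=[] parent=L
Step 4 (up): focus=L path=root depth=0 children=['W', 'M', 'B'] (at root)
Step 5 (down 2): focus=B path=2 depth=1 children=[] left=['W', 'M'] right=[] parent=L

Answer: valid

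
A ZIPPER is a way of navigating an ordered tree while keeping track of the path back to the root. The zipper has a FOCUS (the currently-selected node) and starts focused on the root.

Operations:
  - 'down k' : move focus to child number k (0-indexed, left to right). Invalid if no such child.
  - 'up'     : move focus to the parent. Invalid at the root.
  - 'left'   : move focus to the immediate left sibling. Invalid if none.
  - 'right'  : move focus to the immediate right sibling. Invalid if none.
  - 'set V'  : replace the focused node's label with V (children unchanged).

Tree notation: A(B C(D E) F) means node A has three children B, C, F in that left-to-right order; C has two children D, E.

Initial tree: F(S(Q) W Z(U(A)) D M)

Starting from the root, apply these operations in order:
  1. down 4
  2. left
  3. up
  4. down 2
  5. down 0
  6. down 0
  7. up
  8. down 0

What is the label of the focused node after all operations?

Step 1 (down 4): focus=M path=4 depth=1 children=[] left=['S', 'W', 'Z', 'D'] right=[] parent=F
Step 2 (left): focus=D path=3 depth=1 children=[] left=['S', 'W', 'Z'] right=['M'] parent=F
Step 3 (up): focus=F path=root depth=0 children=['S', 'W', 'Z', 'D', 'M'] (at root)
Step 4 (down 2): focus=Z path=2 depth=1 children=['U'] left=['S', 'W'] right=['D', 'M'] parent=F
Step 5 (down 0): focus=U path=2/0 depth=2 children=['A'] left=[] right=[] parent=Z
Step 6 (down 0): focus=A path=2/0/0 depth=3 children=[] left=[] right=[] parent=U
Step 7 (up): focus=U path=2/0 depth=2 children=['A'] left=[] right=[] parent=Z
Step 8 (down 0): focus=A path=2/0/0 depth=3 children=[] left=[] right=[] parent=U

Answer: A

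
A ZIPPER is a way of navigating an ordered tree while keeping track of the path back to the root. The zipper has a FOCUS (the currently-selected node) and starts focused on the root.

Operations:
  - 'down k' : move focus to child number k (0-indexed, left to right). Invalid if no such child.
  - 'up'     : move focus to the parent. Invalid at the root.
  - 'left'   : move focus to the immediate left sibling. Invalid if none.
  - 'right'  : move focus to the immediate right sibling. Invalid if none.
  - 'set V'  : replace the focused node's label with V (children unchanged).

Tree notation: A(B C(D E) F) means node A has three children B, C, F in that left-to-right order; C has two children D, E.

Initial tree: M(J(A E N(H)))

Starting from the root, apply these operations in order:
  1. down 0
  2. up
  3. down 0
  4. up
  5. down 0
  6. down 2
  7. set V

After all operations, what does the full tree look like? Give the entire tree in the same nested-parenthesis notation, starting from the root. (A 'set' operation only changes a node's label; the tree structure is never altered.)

Step 1 (down 0): focus=J path=0 depth=1 children=['A', 'E', 'N'] left=[] right=[] parent=M
Step 2 (up): focus=M path=root depth=0 children=['J'] (at root)
Step 3 (down 0): focus=J path=0 depth=1 children=['A', 'E', 'N'] left=[] right=[] parent=M
Step 4 (up): focus=M path=root depth=0 children=['J'] (at root)
Step 5 (down 0): focus=J path=0 depth=1 children=['A', 'E', 'N'] left=[] right=[] parent=M
Step 6 (down 2): focus=N path=0/2 depth=2 children=['H'] left=['A', 'E'] right=[] parent=J
Step 7 (set V): focus=V path=0/2 depth=2 children=['H'] left=['A', 'E'] right=[] parent=J

Answer: M(J(A E V(H)))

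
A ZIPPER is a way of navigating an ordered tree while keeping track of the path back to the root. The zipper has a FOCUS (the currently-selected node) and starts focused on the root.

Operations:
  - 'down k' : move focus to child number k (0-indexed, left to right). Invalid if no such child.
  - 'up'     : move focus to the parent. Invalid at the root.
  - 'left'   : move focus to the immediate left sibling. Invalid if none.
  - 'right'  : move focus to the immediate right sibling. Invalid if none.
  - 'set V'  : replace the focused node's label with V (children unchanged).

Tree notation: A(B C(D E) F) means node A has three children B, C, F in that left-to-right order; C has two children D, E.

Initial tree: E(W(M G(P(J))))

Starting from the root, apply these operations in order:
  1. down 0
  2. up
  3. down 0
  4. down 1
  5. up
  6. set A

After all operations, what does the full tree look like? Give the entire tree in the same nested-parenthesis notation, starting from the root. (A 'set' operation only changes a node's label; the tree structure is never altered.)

Answer: E(A(M G(P(J))))

Derivation:
Step 1 (down 0): focus=W path=0 depth=1 children=['M', 'G'] left=[] right=[] parent=E
Step 2 (up): focus=E path=root depth=0 children=['W'] (at root)
Step 3 (down 0): focus=W path=0 depth=1 children=['M', 'G'] left=[] right=[] parent=E
Step 4 (down 1): focus=G path=0/1 depth=2 children=['P'] left=['M'] right=[] parent=W
Step 5 (up): focus=W path=0 depth=1 children=['M', 'G'] left=[] right=[] parent=E
Step 6 (set A): focus=A path=0 depth=1 children=['M', 'G'] left=[] right=[] parent=E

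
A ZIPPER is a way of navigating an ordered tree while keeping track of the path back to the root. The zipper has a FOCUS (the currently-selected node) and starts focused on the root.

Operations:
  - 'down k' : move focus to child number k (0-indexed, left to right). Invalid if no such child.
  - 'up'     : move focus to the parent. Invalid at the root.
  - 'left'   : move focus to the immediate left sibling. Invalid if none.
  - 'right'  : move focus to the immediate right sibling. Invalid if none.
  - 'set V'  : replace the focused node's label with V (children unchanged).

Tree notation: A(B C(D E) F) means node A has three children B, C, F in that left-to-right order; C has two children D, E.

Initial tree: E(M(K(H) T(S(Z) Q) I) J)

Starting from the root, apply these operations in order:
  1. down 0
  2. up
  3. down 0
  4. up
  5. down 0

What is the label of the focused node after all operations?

Step 1 (down 0): focus=M path=0 depth=1 children=['K', 'T', 'I'] left=[] right=['J'] parent=E
Step 2 (up): focus=E path=root depth=0 children=['M', 'J'] (at root)
Step 3 (down 0): focus=M path=0 depth=1 children=['K', 'T', 'I'] left=[] right=['J'] parent=E
Step 4 (up): focus=E path=root depth=0 children=['M', 'J'] (at root)
Step 5 (down 0): focus=M path=0 depth=1 children=['K', 'T', 'I'] left=[] right=['J'] parent=E

Answer: M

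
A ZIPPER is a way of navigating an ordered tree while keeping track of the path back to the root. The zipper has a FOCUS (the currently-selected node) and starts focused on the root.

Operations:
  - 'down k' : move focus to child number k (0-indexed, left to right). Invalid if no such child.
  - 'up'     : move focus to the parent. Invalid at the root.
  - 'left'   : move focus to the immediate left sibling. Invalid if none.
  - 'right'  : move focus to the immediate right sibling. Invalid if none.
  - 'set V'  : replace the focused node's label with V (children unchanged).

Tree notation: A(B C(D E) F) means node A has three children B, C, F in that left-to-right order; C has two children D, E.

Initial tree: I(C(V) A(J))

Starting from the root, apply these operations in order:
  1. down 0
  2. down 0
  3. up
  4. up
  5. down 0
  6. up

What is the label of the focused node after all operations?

Step 1 (down 0): focus=C path=0 depth=1 children=['V'] left=[] right=['A'] parent=I
Step 2 (down 0): focus=V path=0/0 depth=2 children=[] left=[] right=[] parent=C
Step 3 (up): focus=C path=0 depth=1 children=['V'] left=[] right=['A'] parent=I
Step 4 (up): focus=I path=root depth=0 children=['C', 'A'] (at root)
Step 5 (down 0): focus=C path=0 depth=1 children=['V'] left=[] right=['A'] parent=I
Step 6 (up): focus=I path=root depth=0 children=['C', 'A'] (at root)

Answer: I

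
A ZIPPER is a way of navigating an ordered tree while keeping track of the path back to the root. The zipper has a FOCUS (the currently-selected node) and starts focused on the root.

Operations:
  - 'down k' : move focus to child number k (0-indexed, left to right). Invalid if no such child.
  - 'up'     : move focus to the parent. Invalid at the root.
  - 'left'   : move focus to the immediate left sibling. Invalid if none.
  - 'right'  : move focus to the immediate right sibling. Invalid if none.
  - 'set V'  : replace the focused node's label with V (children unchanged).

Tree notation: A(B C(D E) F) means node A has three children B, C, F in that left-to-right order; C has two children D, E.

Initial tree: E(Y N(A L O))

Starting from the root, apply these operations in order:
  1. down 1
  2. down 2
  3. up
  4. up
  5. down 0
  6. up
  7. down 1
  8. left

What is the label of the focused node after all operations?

Answer: Y

Derivation:
Step 1 (down 1): focus=N path=1 depth=1 children=['A', 'L', 'O'] left=['Y'] right=[] parent=E
Step 2 (down 2): focus=O path=1/2 depth=2 children=[] left=['A', 'L'] right=[] parent=N
Step 3 (up): focus=N path=1 depth=1 children=['A', 'L', 'O'] left=['Y'] right=[] parent=E
Step 4 (up): focus=E path=root depth=0 children=['Y', 'N'] (at root)
Step 5 (down 0): focus=Y path=0 depth=1 children=[] left=[] right=['N'] parent=E
Step 6 (up): focus=E path=root depth=0 children=['Y', 'N'] (at root)
Step 7 (down 1): focus=N path=1 depth=1 children=['A', 'L', 'O'] left=['Y'] right=[] parent=E
Step 8 (left): focus=Y path=0 depth=1 children=[] left=[] right=['N'] parent=E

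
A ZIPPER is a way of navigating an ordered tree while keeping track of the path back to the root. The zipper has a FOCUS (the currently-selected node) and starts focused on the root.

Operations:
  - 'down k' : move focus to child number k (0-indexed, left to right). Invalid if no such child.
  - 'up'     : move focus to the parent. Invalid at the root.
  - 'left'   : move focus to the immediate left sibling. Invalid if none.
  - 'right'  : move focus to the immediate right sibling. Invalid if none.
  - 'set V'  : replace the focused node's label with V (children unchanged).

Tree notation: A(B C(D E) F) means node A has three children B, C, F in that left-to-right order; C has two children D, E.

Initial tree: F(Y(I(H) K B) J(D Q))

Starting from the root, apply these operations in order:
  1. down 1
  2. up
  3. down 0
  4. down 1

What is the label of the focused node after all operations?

Answer: K

Derivation:
Step 1 (down 1): focus=J path=1 depth=1 children=['D', 'Q'] left=['Y'] right=[] parent=F
Step 2 (up): focus=F path=root depth=0 children=['Y', 'J'] (at root)
Step 3 (down 0): focus=Y path=0 depth=1 children=['I', 'K', 'B'] left=[] right=['J'] parent=F
Step 4 (down 1): focus=K path=0/1 depth=2 children=[] left=['I'] right=['B'] parent=Y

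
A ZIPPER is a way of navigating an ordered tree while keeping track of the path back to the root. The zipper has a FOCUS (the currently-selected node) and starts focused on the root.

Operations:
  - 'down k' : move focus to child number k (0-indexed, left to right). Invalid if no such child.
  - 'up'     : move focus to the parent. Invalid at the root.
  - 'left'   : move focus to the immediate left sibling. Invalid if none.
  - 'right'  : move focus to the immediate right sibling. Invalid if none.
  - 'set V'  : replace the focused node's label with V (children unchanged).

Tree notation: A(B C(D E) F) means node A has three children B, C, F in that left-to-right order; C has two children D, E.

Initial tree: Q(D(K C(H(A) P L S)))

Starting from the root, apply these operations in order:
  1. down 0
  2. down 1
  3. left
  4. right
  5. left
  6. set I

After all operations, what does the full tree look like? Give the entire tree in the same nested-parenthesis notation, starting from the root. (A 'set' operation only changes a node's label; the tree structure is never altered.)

Step 1 (down 0): focus=D path=0 depth=1 children=['K', 'C'] left=[] right=[] parent=Q
Step 2 (down 1): focus=C path=0/1 depth=2 children=['H', 'P', 'L', 'S'] left=['K'] right=[] parent=D
Step 3 (left): focus=K path=0/0 depth=2 children=[] left=[] right=['C'] parent=D
Step 4 (right): focus=C path=0/1 depth=2 children=['H', 'P', 'L', 'S'] left=['K'] right=[] parent=D
Step 5 (left): focus=K path=0/0 depth=2 children=[] left=[] right=['C'] parent=D
Step 6 (set I): focus=I path=0/0 depth=2 children=[] left=[] right=['C'] parent=D

Answer: Q(D(I C(H(A) P L S)))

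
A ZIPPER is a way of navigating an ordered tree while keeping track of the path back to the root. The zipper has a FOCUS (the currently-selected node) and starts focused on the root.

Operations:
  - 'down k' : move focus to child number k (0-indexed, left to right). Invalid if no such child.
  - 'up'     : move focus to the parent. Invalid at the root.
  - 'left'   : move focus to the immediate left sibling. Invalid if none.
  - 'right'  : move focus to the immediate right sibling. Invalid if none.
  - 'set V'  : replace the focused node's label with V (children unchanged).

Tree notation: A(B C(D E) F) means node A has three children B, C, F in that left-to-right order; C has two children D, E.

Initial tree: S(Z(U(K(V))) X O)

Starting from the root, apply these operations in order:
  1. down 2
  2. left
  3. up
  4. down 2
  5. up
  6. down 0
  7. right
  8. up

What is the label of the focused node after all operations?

Answer: S

Derivation:
Step 1 (down 2): focus=O path=2 depth=1 children=[] left=['Z', 'X'] right=[] parent=S
Step 2 (left): focus=X path=1 depth=1 children=[] left=['Z'] right=['O'] parent=S
Step 3 (up): focus=S path=root depth=0 children=['Z', 'X', 'O'] (at root)
Step 4 (down 2): focus=O path=2 depth=1 children=[] left=['Z', 'X'] right=[] parent=S
Step 5 (up): focus=S path=root depth=0 children=['Z', 'X', 'O'] (at root)
Step 6 (down 0): focus=Z path=0 depth=1 children=['U'] left=[] right=['X', 'O'] parent=S
Step 7 (right): focus=X path=1 depth=1 children=[] left=['Z'] right=['O'] parent=S
Step 8 (up): focus=S path=root depth=0 children=['Z', 'X', 'O'] (at root)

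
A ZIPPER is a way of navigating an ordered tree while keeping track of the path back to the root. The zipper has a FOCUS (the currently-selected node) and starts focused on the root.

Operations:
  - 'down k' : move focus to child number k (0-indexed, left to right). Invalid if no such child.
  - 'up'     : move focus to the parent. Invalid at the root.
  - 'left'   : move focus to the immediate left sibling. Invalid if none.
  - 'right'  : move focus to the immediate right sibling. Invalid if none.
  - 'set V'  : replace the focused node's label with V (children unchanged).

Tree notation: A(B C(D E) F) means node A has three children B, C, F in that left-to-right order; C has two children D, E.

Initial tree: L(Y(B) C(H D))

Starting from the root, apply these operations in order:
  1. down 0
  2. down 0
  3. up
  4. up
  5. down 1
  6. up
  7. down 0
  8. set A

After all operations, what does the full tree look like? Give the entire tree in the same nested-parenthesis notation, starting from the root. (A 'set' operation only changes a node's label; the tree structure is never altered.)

Step 1 (down 0): focus=Y path=0 depth=1 children=['B'] left=[] right=['C'] parent=L
Step 2 (down 0): focus=B path=0/0 depth=2 children=[] left=[] right=[] parent=Y
Step 3 (up): focus=Y path=0 depth=1 children=['B'] left=[] right=['C'] parent=L
Step 4 (up): focus=L path=root depth=0 children=['Y', 'C'] (at root)
Step 5 (down 1): focus=C path=1 depth=1 children=['H', 'D'] left=['Y'] right=[] parent=L
Step 6 (up): focus=L path=root depth=0 children=['Y', 'C'] (at root)
Step 7 (down 0): focus=Y path=0 depth=1 children=['B'] left=[] right=['C'] parent=L
Step 8 (set A): focus=A path=0 depth=1 children=['B'] left=[] right=['C'] parent=L

Answer: L(A(B) C(H D))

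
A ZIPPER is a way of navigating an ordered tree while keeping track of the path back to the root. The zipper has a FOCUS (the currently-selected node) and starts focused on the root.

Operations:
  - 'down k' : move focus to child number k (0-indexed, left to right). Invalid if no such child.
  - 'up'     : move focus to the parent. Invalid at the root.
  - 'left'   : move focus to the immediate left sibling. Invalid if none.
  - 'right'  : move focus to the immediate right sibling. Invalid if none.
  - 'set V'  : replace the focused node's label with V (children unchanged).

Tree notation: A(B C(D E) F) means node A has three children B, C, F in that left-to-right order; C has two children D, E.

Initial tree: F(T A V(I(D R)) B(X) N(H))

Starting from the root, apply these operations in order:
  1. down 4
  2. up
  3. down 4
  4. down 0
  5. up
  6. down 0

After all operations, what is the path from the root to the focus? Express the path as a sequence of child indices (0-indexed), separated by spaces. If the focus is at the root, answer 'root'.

Step 1 (down 4): focus=N path=4 depth=1 children=['H'] left=['T', 'A', 'V', 'B'] right=[] parent=F
Step 2 (up): focus=F path=root depth=0 children=['T', 'A', 'V', 'B', 'N'] (at root)
Step 3 (down 4): focus=N path=4 depth=1 children=['H'] left=['T', 'A', 'V', 'B'] right=[] parent=F
Step 4 (down 0): focus=H path=4/0 depth=2 children=[] left=[] right=[] parent=N
Step 5 (up): focus=N path=4 depth=1 children=['H'] left=['T', 'A', 'V', 'B'] right=[] parent=F
Step 6 (down 0): focus=H path=4/0 depth=2 children=[] left=[] right=[] parent=N

Answer: 4 0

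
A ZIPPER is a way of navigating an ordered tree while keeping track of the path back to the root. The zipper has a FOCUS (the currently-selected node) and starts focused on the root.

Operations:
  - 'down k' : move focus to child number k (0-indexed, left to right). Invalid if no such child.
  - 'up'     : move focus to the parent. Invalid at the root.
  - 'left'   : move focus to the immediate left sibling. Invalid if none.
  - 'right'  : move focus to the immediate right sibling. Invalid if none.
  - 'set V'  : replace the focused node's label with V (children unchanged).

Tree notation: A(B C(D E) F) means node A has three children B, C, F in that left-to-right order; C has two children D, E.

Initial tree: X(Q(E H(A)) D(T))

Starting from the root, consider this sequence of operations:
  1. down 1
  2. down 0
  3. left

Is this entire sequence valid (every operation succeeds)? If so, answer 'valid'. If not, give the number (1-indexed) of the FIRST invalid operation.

Step 1 (down 1): focus=D path=1 depth=1 children=['T'] left=['Q'] right=[] parent=X
Step 2 (down 0): focus=T path=1/0 depth=2 children=[] left=[] right=[] parent=D
Step 3 (left): INVALID

Answer: 3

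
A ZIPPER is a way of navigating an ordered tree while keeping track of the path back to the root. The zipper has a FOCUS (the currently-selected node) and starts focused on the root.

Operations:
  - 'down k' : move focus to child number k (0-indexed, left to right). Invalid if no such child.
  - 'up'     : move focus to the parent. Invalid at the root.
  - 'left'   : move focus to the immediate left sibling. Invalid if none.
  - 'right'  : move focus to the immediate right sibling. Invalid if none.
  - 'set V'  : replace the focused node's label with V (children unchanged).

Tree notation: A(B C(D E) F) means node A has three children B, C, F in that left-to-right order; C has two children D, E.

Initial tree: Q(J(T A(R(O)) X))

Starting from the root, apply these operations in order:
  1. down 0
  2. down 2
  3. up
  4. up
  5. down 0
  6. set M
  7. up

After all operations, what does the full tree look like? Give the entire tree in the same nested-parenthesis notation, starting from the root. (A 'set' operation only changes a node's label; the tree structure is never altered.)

Step 1 (down 0): focus=J path=0 depth=1 children=['T', 'A', 'X'] left=[] right=[] parent=Q
Step 2 (down 2): focus=X path=0/2 depth=2 children=[] left=['T', 'A'] right=[] parent=J
Step 3 (up): focus=J path=0 depth=1 children=['T', 'A', 'X'] left=[] right=[] parent=Q
Step 4 (up): focus=Q path=root depth=0 children=['J'] (at root)
Step 5 (down 0): focus=J path=0 depth=1 children=['T', 'A', 'X'] left=[] right=[] parent=Q
Step 6 (set M): focus=M path=0 depth=1 children=['T', 'A', 'X'] left=[] right=[] parent=Q
Step 7 (up): focus=Q path=root depth=0 children=['M'] (at root)

Answer: Q(M(T A(R(O)) X))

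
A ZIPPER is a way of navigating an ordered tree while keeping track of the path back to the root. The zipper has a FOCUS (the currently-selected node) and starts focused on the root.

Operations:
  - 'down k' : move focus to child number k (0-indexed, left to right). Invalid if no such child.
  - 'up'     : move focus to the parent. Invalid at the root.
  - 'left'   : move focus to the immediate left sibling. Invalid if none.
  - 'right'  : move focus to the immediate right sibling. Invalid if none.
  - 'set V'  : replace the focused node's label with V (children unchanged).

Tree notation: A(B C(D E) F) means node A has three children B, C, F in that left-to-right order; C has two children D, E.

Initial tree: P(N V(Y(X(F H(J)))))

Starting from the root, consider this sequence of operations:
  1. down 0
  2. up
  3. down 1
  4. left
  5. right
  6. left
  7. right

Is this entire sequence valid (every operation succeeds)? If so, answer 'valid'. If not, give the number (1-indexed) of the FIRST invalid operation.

Answer: valid

Derivation:
Step 1 (down 0): focus=N path=0 depth=1 children=[] left=[] right=['V'] parent=P
Step 2 (up): focus=P path=root depth=0 children=['N', 'V'] (at root)
Step 3 (down 1): focus=V path=1 depth=1 children=['Y'] left=['N'] right=[] parent=P
Step 4 (left): focus=N path=0 depth=1 children=[] left=[] right=['V'] parent=P
Step 5 (right): focus=V path=1 depth=1 children=['Y'] left=['N'] right=[] parent=P
Step 6 (left): focus=N path=0 depth=1 children=[] left=[] right=['V'] parent=P
Step 7 (right): focus=V path=1 depth=1 children=['Y'] left=['N'] right=[] parent=P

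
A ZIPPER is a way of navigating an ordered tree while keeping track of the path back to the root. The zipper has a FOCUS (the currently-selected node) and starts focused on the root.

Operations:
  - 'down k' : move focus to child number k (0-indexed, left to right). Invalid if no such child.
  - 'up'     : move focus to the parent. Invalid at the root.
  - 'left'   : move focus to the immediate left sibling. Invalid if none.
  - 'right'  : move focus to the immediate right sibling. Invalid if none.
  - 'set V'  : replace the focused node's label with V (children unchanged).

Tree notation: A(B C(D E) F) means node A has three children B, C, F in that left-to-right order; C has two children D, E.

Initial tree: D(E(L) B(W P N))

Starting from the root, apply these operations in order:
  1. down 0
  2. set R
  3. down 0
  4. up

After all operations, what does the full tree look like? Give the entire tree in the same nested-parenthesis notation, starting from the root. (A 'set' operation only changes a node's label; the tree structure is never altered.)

Step 1 (down 0): focus=E path=0 depth=1 children=['L'] left=[] right=['B'] parent=D
Step 2 (set R): focus=R path=0 depth=1 children=['L'] left=[] right=['B'] parent=D
Step 3 (down 0): focus=L path=0/0 depth=2 children=[] left=[] right=[] parent=R
Step 4 (up): focus=R path=0 depth=1 children=['L'] left=[] right=['B'] parent=D

Answer: D(R(L) B(W P N))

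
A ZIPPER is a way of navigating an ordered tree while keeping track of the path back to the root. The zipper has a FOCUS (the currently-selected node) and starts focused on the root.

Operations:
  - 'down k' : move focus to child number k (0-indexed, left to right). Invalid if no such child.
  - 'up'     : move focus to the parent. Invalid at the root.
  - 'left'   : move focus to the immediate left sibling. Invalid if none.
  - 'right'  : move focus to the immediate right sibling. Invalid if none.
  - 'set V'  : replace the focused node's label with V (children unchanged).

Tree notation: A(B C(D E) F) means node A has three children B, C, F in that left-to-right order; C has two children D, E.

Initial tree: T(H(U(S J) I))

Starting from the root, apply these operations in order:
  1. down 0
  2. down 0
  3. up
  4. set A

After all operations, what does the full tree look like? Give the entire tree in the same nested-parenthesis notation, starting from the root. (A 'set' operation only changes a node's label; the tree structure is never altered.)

Step 1 (down 0): focus=H path=0 depth=1 children=['U', 'I'] left=[] right=[] parent=T
Step 2 (down 0): focus=U path=0/0 depth=2 children=['S', 'J'] left=[] right=['I'] parent=H
Step 3 (up): focus=H path=0 depth=1 children=['U', 'I'] left=[] right=[] parent=T
Step 4 (set A): focus=A path=0 depth=1 children=['U', 'I'] left=[] right=[] parent=T

Answer: T(A(U(S J) I))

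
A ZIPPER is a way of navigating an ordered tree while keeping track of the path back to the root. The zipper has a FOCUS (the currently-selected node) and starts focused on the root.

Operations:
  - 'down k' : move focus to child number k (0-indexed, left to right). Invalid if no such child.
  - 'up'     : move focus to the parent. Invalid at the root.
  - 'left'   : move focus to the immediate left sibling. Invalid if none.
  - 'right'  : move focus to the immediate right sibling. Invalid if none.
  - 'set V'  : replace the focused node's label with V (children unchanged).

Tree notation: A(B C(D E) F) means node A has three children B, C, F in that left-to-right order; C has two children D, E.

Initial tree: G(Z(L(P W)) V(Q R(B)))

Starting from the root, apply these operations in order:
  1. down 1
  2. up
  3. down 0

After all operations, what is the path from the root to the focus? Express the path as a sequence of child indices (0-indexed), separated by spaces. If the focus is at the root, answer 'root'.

Answer: 0

Derivation:
Step 1 (down 1): focus=V path=1 depth=1 children=['Q', 'R'] left=['Z'] right=[] parent=G
Step 2 (up): focus=G path=root depth=0 children=['Z', 'V'] (at root)
Step 3 (down 0): focus=Z path=0 depth=1 children=['L'] left=[] right=['V'] parent=G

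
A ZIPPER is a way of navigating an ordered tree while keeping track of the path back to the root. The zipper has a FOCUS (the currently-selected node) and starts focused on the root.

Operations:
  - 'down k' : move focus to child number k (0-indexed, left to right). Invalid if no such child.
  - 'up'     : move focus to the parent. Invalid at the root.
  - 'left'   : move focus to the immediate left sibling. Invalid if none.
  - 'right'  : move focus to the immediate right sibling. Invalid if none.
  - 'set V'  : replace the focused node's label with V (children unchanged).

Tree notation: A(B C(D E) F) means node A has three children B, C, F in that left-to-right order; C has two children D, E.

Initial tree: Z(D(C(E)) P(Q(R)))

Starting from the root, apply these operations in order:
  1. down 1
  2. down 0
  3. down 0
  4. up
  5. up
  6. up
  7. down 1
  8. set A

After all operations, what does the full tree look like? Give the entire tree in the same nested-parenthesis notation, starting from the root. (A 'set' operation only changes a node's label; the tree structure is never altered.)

Answer: Z(D(C(E)) A(Q(R)))

Derivation:
Step 1 (down 1): focus=P path=1 depth=1 children=['Q'] left=['D'] right=[] parent=Z
Step 2 (down 0): focus=Q path=1/0 depth=2 children=['R'] left=[] right=[] parent=P
Step 3 (down 0): focus=R path=1/0/0 depth=3 children=[] left=[] right=[] parent=Q
Step 4 (up): focus=Q path=1/0 depth=2 children=['R'] left=[] right=[] parent=P
Step 5 (up): focus=P path=1 depth=1 children=['Q'] left=['D'] right=[] parent=Z
Step 6 (up): focus=Z path=root depth=0 children=['D', 'P'] (at root)
Step 7 (down 1): focus=P path=1 depth=1 children=['Q'] left=['D'] right=[] parent=Z
Step 8 (set A): focus=A path=1 depth=1 children=['Q'] left=['D'] right=[] parent=Z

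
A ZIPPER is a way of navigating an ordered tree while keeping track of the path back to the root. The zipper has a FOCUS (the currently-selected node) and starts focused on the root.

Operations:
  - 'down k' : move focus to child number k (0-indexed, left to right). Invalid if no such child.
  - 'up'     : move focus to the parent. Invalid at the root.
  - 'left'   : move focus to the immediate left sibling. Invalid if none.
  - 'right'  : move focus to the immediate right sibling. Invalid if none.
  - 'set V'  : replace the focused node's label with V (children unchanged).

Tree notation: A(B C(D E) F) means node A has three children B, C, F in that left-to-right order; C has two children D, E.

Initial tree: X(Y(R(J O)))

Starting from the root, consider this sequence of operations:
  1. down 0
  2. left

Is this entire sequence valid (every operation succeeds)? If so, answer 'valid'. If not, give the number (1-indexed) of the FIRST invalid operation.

Answer: 2

Derivation:
Step 1 (down 0): focus=Y path=0 depth=1 children=['R'] left=[] right=[] parent=X
Step 2 (left): INVALID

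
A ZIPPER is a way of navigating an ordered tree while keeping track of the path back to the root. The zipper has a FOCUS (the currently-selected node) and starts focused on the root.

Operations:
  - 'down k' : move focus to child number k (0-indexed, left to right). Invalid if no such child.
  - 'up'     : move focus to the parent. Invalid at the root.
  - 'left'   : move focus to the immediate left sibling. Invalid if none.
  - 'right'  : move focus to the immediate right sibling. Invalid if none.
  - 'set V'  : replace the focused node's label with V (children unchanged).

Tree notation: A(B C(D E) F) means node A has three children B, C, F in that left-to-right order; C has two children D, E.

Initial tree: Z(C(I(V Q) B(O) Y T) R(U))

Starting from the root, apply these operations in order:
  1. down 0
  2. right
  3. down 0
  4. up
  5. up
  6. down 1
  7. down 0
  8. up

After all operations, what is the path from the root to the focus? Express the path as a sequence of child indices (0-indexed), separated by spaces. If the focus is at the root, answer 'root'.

Answer: 1

Derivation:
Step 1 (down 0): focus=C path=0 depth=1 children=['I', 'B', 'Y', 'T'] left=[] right=['R'] parent=Z
Step 2 (right): focus=R path=1 depth=1 children=['U'] left=['C'] right=[] parent=Z
Step 3 (down 0): focus=U path=1/0 depth=2 children=[] left=[] right=[] parent=R
Step 4 (up): focus=R path=1 depth=1 children=['U'] left=['C'] right=[] parent=Z
Step 5 (up): focus=Z path=root depth=0 children=['C', 'R'] (at root)
Step 6 (down 1): focus=R path=1 depth=1 children=['U'] left=['C'] right=[] parent=Z
Step 7 (down 0): focus=U path=1/0 depth=2 children=[] left=[] right=[] parent=R
Step 8 (up): focus=R path=1 depth=1 children=['U'] left=['C'] right=[] parent=Z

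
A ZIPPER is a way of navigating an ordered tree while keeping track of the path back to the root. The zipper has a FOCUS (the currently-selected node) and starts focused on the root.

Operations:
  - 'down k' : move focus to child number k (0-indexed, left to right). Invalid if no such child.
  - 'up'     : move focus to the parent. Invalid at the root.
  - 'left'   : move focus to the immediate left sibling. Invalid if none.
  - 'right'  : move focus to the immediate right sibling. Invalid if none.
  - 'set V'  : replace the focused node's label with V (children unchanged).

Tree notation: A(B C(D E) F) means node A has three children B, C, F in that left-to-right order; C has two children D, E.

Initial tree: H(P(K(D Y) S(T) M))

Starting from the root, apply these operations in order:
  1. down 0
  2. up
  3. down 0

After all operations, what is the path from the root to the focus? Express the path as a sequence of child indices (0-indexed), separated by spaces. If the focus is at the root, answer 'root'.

Answer: 0

Derivation:
Step 1 (down 0): focus=P path=0 depth=1 children=['K', 'S', 'M'] left=[] right=[] parent=H
Step 2 (up): focus=H path=root depth=0 children=['P'] (at root)
Step 3 (down 0): focus=P path=0 depth=1 children=['K', 'S', 'M'] left=[] right=[] parent=H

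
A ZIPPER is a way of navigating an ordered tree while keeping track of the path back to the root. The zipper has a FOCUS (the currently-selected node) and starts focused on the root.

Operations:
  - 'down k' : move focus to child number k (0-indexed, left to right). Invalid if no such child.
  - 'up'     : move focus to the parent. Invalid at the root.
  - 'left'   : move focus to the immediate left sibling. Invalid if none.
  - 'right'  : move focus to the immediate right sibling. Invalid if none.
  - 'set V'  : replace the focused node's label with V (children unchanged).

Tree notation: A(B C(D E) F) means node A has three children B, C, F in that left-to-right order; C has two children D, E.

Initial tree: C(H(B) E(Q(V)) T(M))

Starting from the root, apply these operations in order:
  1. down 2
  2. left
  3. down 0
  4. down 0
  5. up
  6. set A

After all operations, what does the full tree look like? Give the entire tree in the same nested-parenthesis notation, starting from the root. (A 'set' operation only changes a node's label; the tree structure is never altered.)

Step 1 (down 2): focus=T path=2 depth=1 children=['M'] left=['H', 'E'] right=[] parent=C
Step 2 (left): focus=E path=1 depth=1 children=['Q'] left=['H'] right=['T'] parent=C
Step 3 (down 0): focus=Q path=1/0 depth=2 children=['V'] left=[] right=[] parent=E
Step 4 (down 0): focus=V path=1/0/0 depth=3 children=[] left=[] right=[] parent=Q
Step 5 (up): focus=Q path=1/0 depth=2 children=['V'] left=[] right=[] parent=E
Step 6 (set A): focus=A path=1/0 depth=2 children=['V'] left=[] right=[] parent=E

Answer: C(H(B) E(A(V)) T(M))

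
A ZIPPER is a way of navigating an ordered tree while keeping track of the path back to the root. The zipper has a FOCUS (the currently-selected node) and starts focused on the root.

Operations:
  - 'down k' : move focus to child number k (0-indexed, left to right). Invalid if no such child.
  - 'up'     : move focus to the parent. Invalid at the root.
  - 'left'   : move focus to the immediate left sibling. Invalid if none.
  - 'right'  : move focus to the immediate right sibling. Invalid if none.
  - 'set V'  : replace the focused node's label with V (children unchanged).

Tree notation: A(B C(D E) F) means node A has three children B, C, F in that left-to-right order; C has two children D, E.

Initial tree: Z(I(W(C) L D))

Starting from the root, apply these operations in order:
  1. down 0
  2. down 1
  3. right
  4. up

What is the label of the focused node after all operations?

Step 1 (down 0): focus=I path=0 depth=1 children=['W', 'L', 'D'] left=[] right=[] parent=Z
Step 2 (down 1): focus=L path=0/1 depth=2 children=[] left=['W'] right=['D'] parent=I
Step 3 (right): focus=D path=0/2 depth=2 children=[] left=['W', 'L'] right=[] parent=I
Step 4 (up): focus=I path=0 depth=1 children=['W', 'L', 'D'] left=[] right=[] parent=Z

Answer: I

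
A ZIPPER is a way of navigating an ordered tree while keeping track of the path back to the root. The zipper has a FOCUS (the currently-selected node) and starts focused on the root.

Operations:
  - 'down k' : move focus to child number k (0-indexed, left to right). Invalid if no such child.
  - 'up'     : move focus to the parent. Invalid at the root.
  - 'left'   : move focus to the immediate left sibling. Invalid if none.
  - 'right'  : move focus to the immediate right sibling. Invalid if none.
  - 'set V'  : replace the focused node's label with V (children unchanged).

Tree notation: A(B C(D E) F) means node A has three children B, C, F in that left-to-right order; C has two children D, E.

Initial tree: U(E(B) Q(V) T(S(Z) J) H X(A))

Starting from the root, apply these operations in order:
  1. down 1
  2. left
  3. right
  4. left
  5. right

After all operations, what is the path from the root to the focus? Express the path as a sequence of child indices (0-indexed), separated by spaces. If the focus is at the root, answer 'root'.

Step 1 (down 1): focus=Q path=1 depth=1 children=['V'] left=['E'] right=['T', 'H', 'X'] parent=U
Step 2 (left): focus=E path=0 depth=1 children=['B'] left=[] right=['Q', 'T', 'H', 'X'] parent=U
Step 3 (right): focus=Q path=1 depth=1 children=['V'] left=['E'] right=['T', 'H', 'X'] parent=U
Step 4 (left): focus=E path=0 depth=1 children=['B'] left=[] right=['Q', 'T', 'H', 'X'] parent=U
Step 5 (right): focus=Q path=1 depth=1 children=['V'] left=['E'] right=['T', 'H', 'X'] parent=U

Answer: 1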